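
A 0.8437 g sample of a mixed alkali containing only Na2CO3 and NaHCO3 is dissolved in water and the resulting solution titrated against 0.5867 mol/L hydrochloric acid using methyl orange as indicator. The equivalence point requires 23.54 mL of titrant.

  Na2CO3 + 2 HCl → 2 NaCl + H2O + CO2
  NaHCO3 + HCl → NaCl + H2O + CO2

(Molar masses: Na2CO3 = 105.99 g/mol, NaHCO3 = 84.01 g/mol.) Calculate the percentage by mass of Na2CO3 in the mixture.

n(HCl) = 0.02354 × 0.5867 = 0.01381 mol
Let x = n(Na2CO3), y = n(NaHCO3).
Titrant: 2x + 1y = 0.01381;  mass: 105.99x + 84.01y = 0.8437
Solving, x = 5.103 × 10^-3 mol, y = 3.604 × 10^-3 mol
mass of Na2CO3 = 5.103 × 10^-3 × 105.99 = 0.5409 g
% Na2CO3 = 0.5409 / 0.8437 × 100 = 64.11 %

64.11 %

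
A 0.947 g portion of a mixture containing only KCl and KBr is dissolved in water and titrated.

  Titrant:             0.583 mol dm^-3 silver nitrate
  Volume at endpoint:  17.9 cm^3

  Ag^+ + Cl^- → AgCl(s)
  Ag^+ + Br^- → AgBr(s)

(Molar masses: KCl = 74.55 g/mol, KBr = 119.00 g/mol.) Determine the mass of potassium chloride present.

n(AgNO3) = 0.0179 × 0.583 = 0.0104 mol
Let x = n(KCl), y = n(KBr).
Titrant: 1x + 1y = 0.0104;  mass: 74.55x + 119.00y = 0.947
Solving, x = 6.63 × 10^-3 mol, y = 3.80 × 10^-3 mol
mass of KCl = 6.63 × 10^-3 × 74.55 = 0.495 g

0.495 g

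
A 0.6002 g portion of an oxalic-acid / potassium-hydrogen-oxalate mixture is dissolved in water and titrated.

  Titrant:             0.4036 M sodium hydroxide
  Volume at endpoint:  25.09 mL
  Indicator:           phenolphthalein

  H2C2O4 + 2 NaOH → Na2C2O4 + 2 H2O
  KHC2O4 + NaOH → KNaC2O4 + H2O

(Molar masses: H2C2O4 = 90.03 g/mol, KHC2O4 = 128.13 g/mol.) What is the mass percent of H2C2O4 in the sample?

n(NaOH) = 0.02509 × 0.4036 = 0.01013 mol
Let x = n(H2C2O4), y = n(KHC2O4).
Titrant: 2x + 1y = 0.01013;  mass: 90.03x + 128.13y = 0.6002
Solving, x = 4.195 × 10^-3 mol, y = 1.737 × 10^-3 mol
mass of H2C2O4 = 4.195 × 10^-3 × 90.03 = 0.3776 g
% H2C2O4 = 0.3776 / 0.6002 × 100 = 62.92 %

62.92 %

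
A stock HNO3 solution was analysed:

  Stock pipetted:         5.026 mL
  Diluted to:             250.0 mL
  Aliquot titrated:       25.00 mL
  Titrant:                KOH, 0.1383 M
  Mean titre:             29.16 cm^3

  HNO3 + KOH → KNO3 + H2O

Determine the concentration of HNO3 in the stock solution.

n(KOH) = 0.02916 × 0.1383 = 4.033 × 10^-3 mol
n(HNO3) in the aliquot = 4.033 × 10^-3 mol (1:1 ratio)
[HNO3]_dilute = 4.033 × 10^-3 / 0.02500 = 0.1613 mol/L
Dilution factor = 250.0 / 5.026 = 49.74
[HNO3]_stock = 0.1613 × 49.74 = 8.024 mol/L

8.024 M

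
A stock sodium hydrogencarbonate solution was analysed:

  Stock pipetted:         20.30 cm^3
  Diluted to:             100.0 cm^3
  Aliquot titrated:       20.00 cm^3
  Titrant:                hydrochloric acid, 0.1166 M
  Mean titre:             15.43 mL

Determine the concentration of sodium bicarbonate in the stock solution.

0.4431 M

NaHCO3 + HCl → NaCl + H2O + CO2
n(HCl) = 0.01543 × 0.1166 = 1.799 × 10^-3 mol
n(NaHCO3) in the aliquot = 1.799 × 10^-3 mol (1:1 ratio)
[NaHCO3]_dilute = 1.799 × 10^-3 / 0.02000 = 0.08996 mol/L
Dilution factor = 100.0 / 20.30 = 4.926
[NaHCO3]_stock = 0.08996 × 4.926 = 0.4431 mol/L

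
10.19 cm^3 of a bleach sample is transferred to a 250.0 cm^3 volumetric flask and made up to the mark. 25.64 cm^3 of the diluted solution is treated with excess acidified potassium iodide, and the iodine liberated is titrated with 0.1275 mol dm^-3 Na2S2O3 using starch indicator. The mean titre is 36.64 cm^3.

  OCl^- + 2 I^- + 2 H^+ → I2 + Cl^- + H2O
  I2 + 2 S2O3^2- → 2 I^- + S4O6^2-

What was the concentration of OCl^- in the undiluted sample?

n(S2O3^2-) = 0.03664 × 0.1275 = 4.672 × 10^-3 mol
n(I2) = n(S2O3^2-)/2 = 2.336 × 10^-3 mol
n(OCl^-) in the aliquot = 2.336 × 10^-3 mol (1:1 ratio)
[OCl^-]_dilute = 2.336 × 10^-3 / 0.02564 = 0.09110 mol/L
[OCl^-]_original = 0.09110 × 250.0/10.19 = 2.235 mol/L

2.235 mol/L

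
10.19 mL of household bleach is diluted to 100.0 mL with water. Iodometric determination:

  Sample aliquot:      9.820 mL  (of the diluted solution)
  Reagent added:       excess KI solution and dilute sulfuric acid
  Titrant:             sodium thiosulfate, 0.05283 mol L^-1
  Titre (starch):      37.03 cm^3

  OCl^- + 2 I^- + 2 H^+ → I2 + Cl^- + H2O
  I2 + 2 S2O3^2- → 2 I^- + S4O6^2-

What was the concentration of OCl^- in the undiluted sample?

0.9775 mol/L

n(S2O3^2-) = 0.03703 × 0.05283 = 1.956 × 10^-3 mol
n(I2) = n(S2O3^2-)/2 = 9.781 × 10^-4 mol
n(OCl^-) in the aliquot = 9.781 × 10^-4 mol (1:1 ratio)
[OCl^-]_dilute = 9.781 × 10^-4 / 0.009820 = 0.09961 mol/L
[OCl^-]_original = 0.09961 × 100.0/10.19 = 0.9775 mol/L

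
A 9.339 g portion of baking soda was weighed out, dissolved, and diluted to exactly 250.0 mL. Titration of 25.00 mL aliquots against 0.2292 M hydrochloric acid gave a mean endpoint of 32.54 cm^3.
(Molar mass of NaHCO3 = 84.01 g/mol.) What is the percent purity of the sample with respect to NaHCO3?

67.09 %

NaHCO3 + HCl → NaCl + H2O + CO2
n(HCl) per titration = 0.03254 × 0.2292 = 7.458 × 10^-3 mol
n(NaHCO3) in each aliquot = 7.458 × 10^-3 mol (1:1 ratio)
n(NaHCO3) in the whole flask = 7.458 × 10^-3 × 250.0/25.00 = 0.07458 mol
mass of NaHCO3 = 0.07458 × 84.01 = 6.266 g
% NaHCO3 = 6.266 / 9.339 × 100 = 67.09 %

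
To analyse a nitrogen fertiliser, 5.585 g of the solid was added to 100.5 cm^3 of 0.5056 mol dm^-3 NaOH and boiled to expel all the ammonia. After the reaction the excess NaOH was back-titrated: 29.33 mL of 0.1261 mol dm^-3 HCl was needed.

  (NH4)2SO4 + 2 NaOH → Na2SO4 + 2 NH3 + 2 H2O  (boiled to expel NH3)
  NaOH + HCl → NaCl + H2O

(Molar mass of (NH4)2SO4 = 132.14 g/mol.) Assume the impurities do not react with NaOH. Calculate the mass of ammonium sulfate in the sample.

3.113 g

n(NaOH) added = 0.1005 × 0.5056 = 0.05081 mol
n(HCl) used in back-titration = 0.02933 × 0.1261 = 3.699 × 10^-3 mol
n(NaOH) left over = 3.699 × 10^-3 mol (1:1 ratio)
n(NaOH) consumed by analyte = 0.05081 − 3.699 × 10^-3 = 0.04711 mol
From the 1:2 ratio, n((NH4)2SO4) = 1/2 × 0.04711 = 0.02356 mol
mass of (NH4)2SO4 = 0.02356 × 132.14 = 3.113 g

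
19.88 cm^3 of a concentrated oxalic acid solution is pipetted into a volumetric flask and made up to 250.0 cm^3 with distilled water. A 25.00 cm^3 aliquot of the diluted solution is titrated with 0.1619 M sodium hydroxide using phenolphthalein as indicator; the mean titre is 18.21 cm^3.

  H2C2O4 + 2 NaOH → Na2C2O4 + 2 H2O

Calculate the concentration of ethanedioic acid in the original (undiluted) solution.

0.7415 M

n(NaOH) = 0.01821 × 0.1619 = 2.948 × 10^-3 mol
From the 1:2 ratio, n(H2C2O4) in the aliquot = 1/2 × 2.948 × 10^-3 = 1.474 × 10^-3 mol
[H2C2O4]_dilute = 1.474 × 10^-3 / 0.02500 = 0.05896 mol/L
Dilution factor = 250.0 / 19.88 = 12.58
[H2C2O4]_stock = 0.05896 × 12.58 = 0.7415 mol/L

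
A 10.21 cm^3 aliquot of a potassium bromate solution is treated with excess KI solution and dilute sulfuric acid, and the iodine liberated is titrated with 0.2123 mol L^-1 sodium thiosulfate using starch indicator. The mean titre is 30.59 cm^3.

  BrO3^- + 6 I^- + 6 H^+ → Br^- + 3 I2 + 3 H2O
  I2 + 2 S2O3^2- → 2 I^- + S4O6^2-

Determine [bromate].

n(S2O3^2-) = 0.03059 × 0.2123 = 6.494 × 10^-3 mol
n(I2) = n(S2O3^2-)/2 = 3.247 × 10^-3 mol
From the 1:3 ratio, n(BrO3^-) in the aliquot = 1/3 × 3.247 × 10^-3 = 1.082 × 10^-3 mol
[BrO3^-] = 1.082 × 10^-3 / 0.01021 = 0.1060 mol/L

0.1060 mol/L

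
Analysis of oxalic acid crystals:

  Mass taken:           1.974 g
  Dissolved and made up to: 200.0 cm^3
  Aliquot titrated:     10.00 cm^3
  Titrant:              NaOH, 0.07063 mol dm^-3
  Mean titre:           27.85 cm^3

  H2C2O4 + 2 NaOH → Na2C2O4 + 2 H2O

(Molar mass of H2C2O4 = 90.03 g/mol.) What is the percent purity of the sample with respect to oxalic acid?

89.71 %

n(NaOH) per titration = 0.02785 × 0.07063 = 1.967 × 10^-3 mol
From the 1:2 ratio, n(H2C2O4) in each aliquot = 1/2 × 1.967 × 10^-3 = 9.835 × 10^-4 mol
n(H2C2O4) in the whole flask = 9.835 × 10^-4 × 200.0/10.00 = 0.01967 mol
mass of H2C2O4 = 0.01967 × 90.03 = 1.771 g
% H2C2O4 = 1.771 / 1.974 × 100 = 89.71 %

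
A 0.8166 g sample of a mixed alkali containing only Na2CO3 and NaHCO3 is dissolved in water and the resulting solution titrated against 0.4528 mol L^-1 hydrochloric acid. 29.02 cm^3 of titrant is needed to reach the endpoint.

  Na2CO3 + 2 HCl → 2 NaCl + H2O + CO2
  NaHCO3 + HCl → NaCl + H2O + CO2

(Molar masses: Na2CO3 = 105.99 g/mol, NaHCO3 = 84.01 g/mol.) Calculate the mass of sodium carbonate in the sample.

n(HCl) = 0.02902 × 0.4528 = 0.01314 mol
Let x = n(Na2CO3), y = n(NaHCO3).
Titrant: 2x + 1y = 0.01314;  mass: 105.99x + 84.01y = 0.8166
Solving, x = 4.632 × 10^-3 mol, y = 3.877 × 10^-3 mol
mass of Na2CO3 = 4.632 × 10^-3 × 105.99 = 0.4909 g

0.4909 g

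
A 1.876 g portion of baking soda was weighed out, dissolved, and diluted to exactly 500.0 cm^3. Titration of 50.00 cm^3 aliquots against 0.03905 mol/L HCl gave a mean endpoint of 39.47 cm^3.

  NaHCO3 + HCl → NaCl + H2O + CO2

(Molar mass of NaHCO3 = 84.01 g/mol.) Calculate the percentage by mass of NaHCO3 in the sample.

n(HCl) per titration = 0.03947 × 0.03905 = 1.541 × 10^-3 mol
n(NaHCO3) in each aliquot = 1.541 × 10^-3 mol (1:1 ratio)
n(NaHCO3) in the whole flask = 1.541 × 10^-3 × 500.0/50.00 = 0.01541 mol
mass of NaHCO3 = 0.01541 × 84.01 = 1.295 g
% NaHCO3 = 1.295 / 1.876 × 100 = 69.02 %

69.02 %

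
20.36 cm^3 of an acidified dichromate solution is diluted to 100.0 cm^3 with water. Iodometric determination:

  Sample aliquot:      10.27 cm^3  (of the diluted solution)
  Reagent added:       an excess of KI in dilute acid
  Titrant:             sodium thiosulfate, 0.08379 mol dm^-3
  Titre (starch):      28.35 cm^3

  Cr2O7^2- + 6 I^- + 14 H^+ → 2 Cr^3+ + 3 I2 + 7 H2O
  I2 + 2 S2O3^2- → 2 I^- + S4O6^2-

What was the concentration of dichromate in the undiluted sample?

0.1893 mol/L

n(S2O3^2-) = 0.02835 × 0.08379 = 2.375 × 10^-3 mol
n(I2) = n(S2O3^2-)/2 = 1.188 × 10^-3 mol
From the 1:3 ratio, n(Cr2O7^2-) in the aliquot = 1/3 × 1.188 × 10^-3 = 3.959 × 10^-4 mol
[Cr2O7^2-]_dilute = 3.959 × 10^-4 / 0.01027 = 0.03855 mol/L
[Cr2O7^2-]_original = 0.03855 × 100.0/20.36 = 0.1893 mol/L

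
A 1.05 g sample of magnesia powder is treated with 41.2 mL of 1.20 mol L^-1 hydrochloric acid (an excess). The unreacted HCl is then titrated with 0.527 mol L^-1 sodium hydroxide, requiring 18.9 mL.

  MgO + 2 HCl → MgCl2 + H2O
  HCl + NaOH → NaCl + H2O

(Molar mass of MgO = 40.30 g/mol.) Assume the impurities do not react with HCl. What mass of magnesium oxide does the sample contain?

n(HCl) added = 0.0412 × 1.20 = 0.0494 mol
n(NaOH) used in back-titration = 0.0189 × 0.527 = 9.96 × 10^-3 mol
n(HCl) left over = 9.96 × 10^-3 mol (1:1 ratio)
n(HCl) consumed by analyte = 0.0494 − 9.96 × 10^-3 = 0.0395 mol
From the 1:2 ratio, n(MgO) = 1/2 × 0.0395 = 0.0197 mol
mass of MgO = 0.0197 × 40.30 = 0.796 g

0.796 g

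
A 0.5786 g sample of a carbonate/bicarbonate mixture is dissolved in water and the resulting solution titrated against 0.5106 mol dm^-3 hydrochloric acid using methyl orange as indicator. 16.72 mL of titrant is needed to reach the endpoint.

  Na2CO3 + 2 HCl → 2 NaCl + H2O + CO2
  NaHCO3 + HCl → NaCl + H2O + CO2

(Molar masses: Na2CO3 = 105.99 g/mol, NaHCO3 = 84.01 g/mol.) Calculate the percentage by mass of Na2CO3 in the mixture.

n(HCl) = 0.01672 × 0.5106 = 8.537 × 10^-3 mol
Let x = n(Na2CO3), y = n(NaHCO3).
Titrant: 2x + 1y = 8.537 × 10^-3;  mass: 105.99x + 84.01y = 0.5786
Solving, x = 2.235 × 10^-3 mol, y = 4.068 × 10^-3 mol
mass of Na2CO3 = 2.235 × 10^-3 × 105.99 = 0.2368 g
% Na2CO3 = 0.2368 / 0.5786 × 100 = 40.93 %

40.93 %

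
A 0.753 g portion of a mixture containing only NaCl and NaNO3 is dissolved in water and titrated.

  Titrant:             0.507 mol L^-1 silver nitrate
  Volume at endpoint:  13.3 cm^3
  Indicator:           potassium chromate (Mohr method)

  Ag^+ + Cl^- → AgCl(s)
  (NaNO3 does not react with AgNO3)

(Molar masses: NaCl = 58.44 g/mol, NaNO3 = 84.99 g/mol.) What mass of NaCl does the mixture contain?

n(AgNO3) = 0.0133 × 0.507 = 6.74 × 10^-3 mol
Let x = n(NaCl), y = n(NaNO3).
Titrant: 1x = 6.74 × 10^-3;  mass: 58.44x + 84.99y = 0.753
Solving, x = 6.74 × 10^-3 mol, y = 4.22 × 10^-3 mol
mass of NaCl = 6.74 × 10^-3 × 58.44 = 0.394 g

0.394 g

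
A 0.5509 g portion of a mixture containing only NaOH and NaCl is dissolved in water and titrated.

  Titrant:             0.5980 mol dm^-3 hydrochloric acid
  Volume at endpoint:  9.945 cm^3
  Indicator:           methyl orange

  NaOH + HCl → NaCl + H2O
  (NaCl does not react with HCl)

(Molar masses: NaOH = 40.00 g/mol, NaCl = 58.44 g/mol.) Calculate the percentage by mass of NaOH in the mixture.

n(HCl) = 0.009945 × 0.5980 = 5.947 × 10^-3 mol
Let x = n(NaOH), y = n(NaCl).
Titrant: 1x = 5.947 × 10^-3;  mass: 40.00x + 58.44y = 0.5509
Solving, x = 5.947 × 10^-3 mol, y = 5.356 × 10^-3 mol
mass of NaOH = 5.947 × 10^-3 × 40.00 = 0.2379 g
% NaOH = 0.2379 / 0.5509 × 100 = 43.18 %

43.18 %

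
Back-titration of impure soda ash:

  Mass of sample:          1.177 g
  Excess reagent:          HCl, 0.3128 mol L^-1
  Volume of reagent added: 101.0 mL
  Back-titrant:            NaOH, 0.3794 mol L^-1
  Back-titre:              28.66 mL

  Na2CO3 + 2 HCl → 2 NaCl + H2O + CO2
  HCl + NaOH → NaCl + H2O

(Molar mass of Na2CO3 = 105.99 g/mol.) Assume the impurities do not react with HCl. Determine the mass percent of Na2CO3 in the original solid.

93.29 %

n(HCl) added = 0.1010 × 0.3128 = 0.03159 mol
n(NaOH) used in back-titration = 0.02866 × 0.3794 = 0.01087 mol
n(HCl) left over = 0.01087 mol (1:1 ratio)
n(HCl) consumed by analyte = 0.03159 − 0.01087 = 0.02072 mol
From the 1:2 ratio, n(Na2CO3) = 1/2 × 0.02072 = 0.01036 mol
mass of Na2CO3 = 0.01036 × 105.99 = 1.098 g
% Na2CO3 = 1.098 / 1.177 × 100 = 93.29 %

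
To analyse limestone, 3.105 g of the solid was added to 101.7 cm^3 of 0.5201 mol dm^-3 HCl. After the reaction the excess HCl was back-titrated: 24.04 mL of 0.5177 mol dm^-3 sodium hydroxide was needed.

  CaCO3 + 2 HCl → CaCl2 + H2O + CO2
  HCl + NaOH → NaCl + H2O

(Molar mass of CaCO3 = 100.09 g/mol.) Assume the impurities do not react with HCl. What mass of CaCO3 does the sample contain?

n(HCl) added = 0.1017 × 0.5201 = 0.05289 mol
n(NaOH) used in back-titration = 0.02404 × 0.5177 = 0.01245 mol
n(HCl) left over = 0.01245 mol (1:1 ratio)
n(HCl) consumed by analyte = 0.05289 − 0.01245 = 0.04045 mol
From the 1:2 ratio, n(CaCO3) = 1/2 × 0.04045 = 0.02022 mol
mass of CaCO3 = 0.02022 × 100.09 = 2.024 g

2.024 g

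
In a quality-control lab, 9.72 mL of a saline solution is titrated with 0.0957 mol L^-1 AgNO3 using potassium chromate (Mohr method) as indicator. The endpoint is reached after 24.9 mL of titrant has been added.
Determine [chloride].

0.245 mol/L

Ag^+ + Cl^- → AgCl(s)
n(AgNO3) = 0.0249 L × 0.0957 mol/L = 2.38 × 10^-3 mol
n(Cl-) = 2.38 × 10^-3 mol (1:1 mole ratio)
[Cl-] = 2.38 × 10^-3 mol / 0.00972 L = 0.245 mol/L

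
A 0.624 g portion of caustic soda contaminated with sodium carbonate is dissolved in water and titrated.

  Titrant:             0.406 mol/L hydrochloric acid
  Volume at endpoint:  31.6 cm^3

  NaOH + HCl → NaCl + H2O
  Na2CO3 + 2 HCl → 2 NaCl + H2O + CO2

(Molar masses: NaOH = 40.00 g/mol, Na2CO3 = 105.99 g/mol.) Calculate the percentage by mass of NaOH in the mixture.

n(HCl) = 0.0316 × 0.406 = 0.0128 mol
Let x = n(NaOH), y = n(Na2CO3).
Titrant: 1x + 2y = 0.0128;  mass: 40.00x + 105.99y = 0.624
Solving, x = 4.30 × 10^-3 mol, y = 4.26 × 10^-3 mol
mass of NaOH = 4.30 × 10^-3 × 40.00 = 0.172 g
% NaOH = 0.172 / 0.624 × 100 = 27.6 %

27.6 %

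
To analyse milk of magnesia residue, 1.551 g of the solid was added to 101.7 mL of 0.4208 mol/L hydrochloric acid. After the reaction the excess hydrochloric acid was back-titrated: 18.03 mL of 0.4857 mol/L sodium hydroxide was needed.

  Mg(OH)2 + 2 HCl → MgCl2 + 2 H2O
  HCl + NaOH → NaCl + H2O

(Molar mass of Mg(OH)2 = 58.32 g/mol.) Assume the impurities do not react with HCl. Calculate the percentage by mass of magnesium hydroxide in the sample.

n(HCl) added = 0.1017 × 0.4208 = 0.04280 mol
n(NaOH) used in back-titration = 0.01803 × 0.4857 = 8.757 × 10^-3 mol
n(HCl) left over = 8.757 × 10^-3 mol (1:1 ratio)
n(HCl) consumed by analyte = 0.04280 − 8.757 × 10^-3 = 0.03404 mol
From the 1:2 ratio, n(Mg(OH)2) = 1/2 × 0.03404 = 0.01702 mol
mass of Mg(OH)2 = 0.01702 × 58.32 = 0.9926 g
% Mg(OH)2 = 0.9926 / 1.551 × 100 = 63.99 %

63.99 %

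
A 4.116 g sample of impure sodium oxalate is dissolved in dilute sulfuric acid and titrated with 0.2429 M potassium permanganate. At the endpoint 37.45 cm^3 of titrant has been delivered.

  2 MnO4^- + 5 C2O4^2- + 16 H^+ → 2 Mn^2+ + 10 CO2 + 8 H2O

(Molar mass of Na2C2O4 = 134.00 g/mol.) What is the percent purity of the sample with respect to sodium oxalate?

n(KMnO4) = 0.03745 L × 0.2429 mol/L = 9.097 × 10^-3 mol
From the 5:2 ratio, n(Na2C2O4) = 5/2 × 9.097 × 10^-3 = 0.02274 mol
mass of Na2C2O4 = 0.02274 × 134.00 g/mol = 3.047 g
% Na2C2O4 = 3.047 / 4.116 × 100 = 74.04 %

74.04 %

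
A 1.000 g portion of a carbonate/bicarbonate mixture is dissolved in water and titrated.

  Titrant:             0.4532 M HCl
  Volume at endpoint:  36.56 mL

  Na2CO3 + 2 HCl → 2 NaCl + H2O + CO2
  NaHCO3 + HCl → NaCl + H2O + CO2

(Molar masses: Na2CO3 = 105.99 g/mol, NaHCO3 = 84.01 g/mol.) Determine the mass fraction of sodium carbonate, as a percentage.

n(HCl) = 0.03656 × 0.4532 = 0.01657 mol
Let x = n(Na2CO3), y = n(NaHCO3).
Titrant: 2x + 1y = 0.01657;  mass: 105.99x + 84.01y = 1.000
Solving, x = 6.319 × 10^-3 mol, y = 3.931 × 10^-3 mol
mass of Na2CO3 = 6.319 × 10^-3 × 105.99 = 0.6697 g
% Na2CO3 = 0.6697 / 1.000 × 100 = 66.97 %

66.97 %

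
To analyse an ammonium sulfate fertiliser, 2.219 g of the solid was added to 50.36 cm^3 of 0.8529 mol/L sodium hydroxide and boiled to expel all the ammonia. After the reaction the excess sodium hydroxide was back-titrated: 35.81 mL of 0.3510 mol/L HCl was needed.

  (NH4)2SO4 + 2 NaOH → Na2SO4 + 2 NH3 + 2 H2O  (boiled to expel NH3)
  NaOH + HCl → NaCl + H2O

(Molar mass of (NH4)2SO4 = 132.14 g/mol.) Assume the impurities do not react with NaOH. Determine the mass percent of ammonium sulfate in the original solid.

n(NaOH) added = 0.05036 × 0.8529 = 0.04295 mol
n(HCl) used in back-titration = 0.03581 × 0.3510 = 0.01257 mol
n(NaOH) left over = 0.01257 mol (1:1 ratio)
n(NaOH) consumed by analyte = 0.04295 − 0.01257 = 0.03038 mol
From the 1:2 ratio, n((NH4)2SO4) = 1/2 × 0.03038 = 0.01519 mol
mass of (NH4)2SO4 = 0.01519 × 132.14 = 2.007 g
% (NH4)2SO4 = 2.007 / 2.219 × 100 = 90.46 %

90.46 %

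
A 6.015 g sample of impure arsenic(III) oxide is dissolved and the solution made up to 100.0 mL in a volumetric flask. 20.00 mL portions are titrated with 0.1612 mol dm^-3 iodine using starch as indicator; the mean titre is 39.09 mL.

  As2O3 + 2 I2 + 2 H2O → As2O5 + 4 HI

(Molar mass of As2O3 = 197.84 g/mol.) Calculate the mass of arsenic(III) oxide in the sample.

n(I2) per titration = 0.03909 × 0.1612 = 6.301 × 10^-3 mol
From the 1:2 ratio, n(As2O3) in each aliquot = 1/2 × 6.301 × 10^-3 = 3.151 × 10^-3 mol
n(As2O3) in the whole flask = 3.151 × 10^-3 × 100.0/20.00 = 0.01575 mol
mass of As2O3 = 0.01575 × 197.84 = 3.117 g

3.117 g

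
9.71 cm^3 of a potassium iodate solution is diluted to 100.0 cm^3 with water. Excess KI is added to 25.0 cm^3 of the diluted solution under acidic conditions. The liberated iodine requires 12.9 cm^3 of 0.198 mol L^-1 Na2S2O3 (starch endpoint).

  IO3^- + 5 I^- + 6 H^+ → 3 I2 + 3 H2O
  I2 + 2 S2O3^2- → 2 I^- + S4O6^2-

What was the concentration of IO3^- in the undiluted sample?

n(S2O3^2-) = 0.0129 × 0.198 = 2.55 × 10^-3 mol
n(I2) = n(S2O3^2-)/2 = 1.28 × 10^-3 mol
From the 1:3 ratio, n(IO3^-) in the aliquot = 1/3 × 1.28 × 10^-3 = 4.26 × 10^-4 mol
[IO3^-]_dilute = 4.26 × 10^-4 / 0.0250 = 0.0170 mol/L
[IO3^-]_original = 0.0170 × 100.0/9.71 = 0.175 mol/L

0.175 mol/L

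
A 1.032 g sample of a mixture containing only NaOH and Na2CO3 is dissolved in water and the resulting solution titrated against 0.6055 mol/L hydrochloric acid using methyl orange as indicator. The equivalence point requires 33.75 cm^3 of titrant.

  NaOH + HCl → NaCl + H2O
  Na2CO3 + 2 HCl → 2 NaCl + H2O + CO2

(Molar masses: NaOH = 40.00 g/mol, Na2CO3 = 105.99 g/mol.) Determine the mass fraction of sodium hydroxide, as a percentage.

15.21 %

n(HCl) = 0.03375 × 0.6055 = 0.02044 mol
Let x = n(NaOH), y = n(Na2CO3).
Titrant: 1x + 2y = 0.02044;  mass: 40.00x + 105.99y = 1.032
Solving, x = 3.924 × 10^-3 mol, y = 8.256 × 10^-3 mol
mass of NaOH = 3.924 × 10^-3 × 40.00 = 0.1569 g
% NaOH = 0.1569 / 1.032 × 100 = 15.21 %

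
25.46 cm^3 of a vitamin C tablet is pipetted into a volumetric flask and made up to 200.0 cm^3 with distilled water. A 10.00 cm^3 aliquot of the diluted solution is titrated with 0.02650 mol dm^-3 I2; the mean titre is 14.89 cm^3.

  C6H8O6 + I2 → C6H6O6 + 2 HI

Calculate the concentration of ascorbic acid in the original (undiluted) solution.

0.3100 mol/L

n(I2) = 0.01489 × 0.02650 = 3.946 × 10^-4 mol
n(C6H8O6) in the aliquot = 3.946 × 10^-4 mol (1:1 ratio)
[C6H8O6]_dilute = 3.946 × 10^-4 / 0.01000 = 0.03946 mol/L
Dilution factor = 200.0 / 25.46 = 7.855
[C6H8O6]_stock = 0.03946 × 7.855 = 0.3100 mol/L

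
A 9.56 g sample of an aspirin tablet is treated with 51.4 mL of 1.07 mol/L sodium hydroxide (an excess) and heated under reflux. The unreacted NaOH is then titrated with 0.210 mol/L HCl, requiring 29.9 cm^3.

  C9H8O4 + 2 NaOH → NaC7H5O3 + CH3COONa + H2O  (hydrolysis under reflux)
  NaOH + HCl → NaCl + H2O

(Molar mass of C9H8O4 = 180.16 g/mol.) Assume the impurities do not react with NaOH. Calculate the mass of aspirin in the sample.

n(NaOH) added = 0.0514 × 1.07 = 0.0550 mol
n(HCl) used in back-titration = 0.0299 × 0.210 = 6.28 × 10^-3 mol
n(NaOH) left over = 6.28 × 10^-3 mol (1:1 ratio)
n(NaOH) consumed by analyte = 0.0550 − 6.28 × 10^-3 = 0.0487 mol
From the 1:2 ratio, n(C9H8O4) = 1/2 × 0.0487 = 0.0244 mol
mass of C9H8O4 = 0.0244 × 180.16 = 4.39 g

4.39 g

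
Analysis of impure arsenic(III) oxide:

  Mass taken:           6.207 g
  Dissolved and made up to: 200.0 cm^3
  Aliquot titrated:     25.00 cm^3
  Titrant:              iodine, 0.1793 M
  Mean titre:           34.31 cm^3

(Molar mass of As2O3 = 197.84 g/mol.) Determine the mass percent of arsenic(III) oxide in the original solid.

As2O3 + 2 I2 + 2 H2O → As2O5 + 4 HI
n(I2) per titration = 0.03431 × 0.1793 = 6.152 × 10^-3 mol
From the 1:2 ratio, n(As2O3) in each aliquot = 1/2 × 6.152 × 10^-3 = 3.076 × 10^-3 mol
n(As2O3) in the whole flask = 3.076 × 10^-3 × 200.0/25.00 = 0.02461 mol
mass of As2O3 = 0.02461 × 197.84 = 4.868 g
% As2O3 = 4.868 / 6.207 × 100 = 78.43 %

78.43 %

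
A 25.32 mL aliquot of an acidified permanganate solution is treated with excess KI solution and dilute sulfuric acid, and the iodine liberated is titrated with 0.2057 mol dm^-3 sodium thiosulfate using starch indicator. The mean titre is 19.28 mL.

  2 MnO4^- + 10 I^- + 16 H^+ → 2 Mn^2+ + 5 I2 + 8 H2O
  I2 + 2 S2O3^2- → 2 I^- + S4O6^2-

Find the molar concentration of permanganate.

n(S2O3^2-) = 0.01928 × 0.2057 = 3.966 × 10^-3 mol
n(I2) = n(S2O3^2-)/2 = 1.983 × 10^-3 mol
From the 2:5 ratio, n(MnO4^-) in the aliquot = 2/5 × 1.983 × 10^-3 = 7.932 × 10^-4 mol
[MnO4^-] = 7.932 × 10^-4 / 0.02532 = 0.03133 mol/L

0.03133 mol/L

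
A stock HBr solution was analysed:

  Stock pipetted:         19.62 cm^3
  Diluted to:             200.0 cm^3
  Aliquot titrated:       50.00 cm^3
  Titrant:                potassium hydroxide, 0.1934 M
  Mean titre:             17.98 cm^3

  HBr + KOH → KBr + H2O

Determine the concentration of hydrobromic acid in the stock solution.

n(KOH) = 0.01798 × 0.1934 = 3.477 × 10^-3 mol
n(HBr) in the aliquot = 3.477 × 10^-3 mol (1:1 ratio)
[HBr]_dilute = 3.477 × 10^-3 / 0.05000 = 0.06955 mol/L
Dilution factor = 200.0 / 19.62 = 10.19
[HBr]_stock = 0.06955 × 10.19 = 0.7089 mol/L

0.7089 M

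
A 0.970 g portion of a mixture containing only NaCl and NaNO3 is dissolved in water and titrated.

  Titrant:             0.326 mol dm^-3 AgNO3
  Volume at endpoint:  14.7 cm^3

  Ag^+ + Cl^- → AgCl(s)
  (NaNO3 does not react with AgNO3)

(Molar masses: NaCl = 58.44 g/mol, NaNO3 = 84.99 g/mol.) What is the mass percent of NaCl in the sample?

28.9 %

n(AgNO3) = 0.0147 × 0.326 = 4.79 × 10^-3 mol
Let x = n(NaCl), y = n(NaNO3).
Titrant: 1x = 4.79 × 10^-3;  mass: 58.44x + 84.99y = 0.970
Solving, x = 4.79 × 10^-3 mol, y = 8.12 × 10^-3 mol
mass of NaCl = 4.79 × 10^-3 × 58.44 = 0.280 g
% NaCl = 0.280 / 0.970 × 100 = 28.9 %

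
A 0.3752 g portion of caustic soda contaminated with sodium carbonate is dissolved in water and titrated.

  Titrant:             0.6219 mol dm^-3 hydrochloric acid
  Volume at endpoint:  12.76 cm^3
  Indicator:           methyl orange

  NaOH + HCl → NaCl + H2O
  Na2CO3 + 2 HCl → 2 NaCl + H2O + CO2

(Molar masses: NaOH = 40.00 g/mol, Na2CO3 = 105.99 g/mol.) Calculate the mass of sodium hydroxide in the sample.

0.1396 g

n(HCl) = 0.01276 × 0.6219 = 7.935 × 10^-3 mol
Let x = n(NaOH), y = n(Na2CO3).
Titrant: 1x + 2y = 7.935 × 10^-3;  mass: 40.00x + 105.99y = 0.3752
Solving, x = 3.489 × 10^-3 mol, y = 2.223 × 10^-3 mol
mass of NaOH = 3.489 × 10^-3 × 40.00 = 0.1396 g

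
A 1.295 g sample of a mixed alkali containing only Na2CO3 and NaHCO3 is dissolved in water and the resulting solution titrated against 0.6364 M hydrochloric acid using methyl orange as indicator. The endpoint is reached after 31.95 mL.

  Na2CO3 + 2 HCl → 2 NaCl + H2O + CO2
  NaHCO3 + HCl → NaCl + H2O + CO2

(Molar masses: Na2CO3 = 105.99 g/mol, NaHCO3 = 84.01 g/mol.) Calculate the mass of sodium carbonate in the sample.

n(HCl) = 0.03195 × 0.6364 = 0.02033 mol
Let x = n(Na2CO3), y = n(NaHCO3).
Titrant: 2x + 1y = 0.02033;  mass: 105.99x + 84.01y = 1.295
Solving, x = 6.661 × 10^-3 mol, y = 7.011 × 10^-3 mol
mass of Na2CO3 = 6.661 × 10^-3 × 105.99 = 0.7060 g

0.7060 g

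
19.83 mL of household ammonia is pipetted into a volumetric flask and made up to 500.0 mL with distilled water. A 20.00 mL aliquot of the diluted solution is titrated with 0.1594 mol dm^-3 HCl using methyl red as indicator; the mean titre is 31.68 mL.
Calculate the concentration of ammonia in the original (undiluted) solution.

6.366 mol/L

NH3 + HCl → NH4Cl
n(HCl) = 0.03168 × 0.1594 = 5.050 × 10^-3 mol
n(NH3) in the aliquot = 5.050 × 10^-3 mol (1:1 ratio)
[NH3]_dilute = 5.050 × 10^-3 / 0.02000 = 0.2525 mol/L
Dilution factor = 500.0 / 19.83 = 25.21
[NH3]_stock = 0.2525 × 25.21 = 6.366 mol/L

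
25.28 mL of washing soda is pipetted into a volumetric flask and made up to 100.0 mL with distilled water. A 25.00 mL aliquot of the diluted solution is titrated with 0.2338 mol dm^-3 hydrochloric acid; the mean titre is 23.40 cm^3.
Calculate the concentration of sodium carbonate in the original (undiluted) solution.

Na2CO3 + 2 HCl → 2 NaCl + H2O + CO2
n(HCl) = 0.02340 × 0.2338 = 5.471 × 10^-3 mol
From the 1:2 ratio, n(Na2CO3) in the aliquot = 1/2 × 5.471 × 10^-3 = 2.735 × 10^-3 mol
[Na2CO3]_dilute = 2.735 × 10^-3 / 0.02500 = 0.1094 mol/L
Dilution factor = 100.0 / 25.28 = 3.956
[Na2CO3]_stock = 0.1094 × 3.956 = 0.4328 mol/L

0.4328 mol/L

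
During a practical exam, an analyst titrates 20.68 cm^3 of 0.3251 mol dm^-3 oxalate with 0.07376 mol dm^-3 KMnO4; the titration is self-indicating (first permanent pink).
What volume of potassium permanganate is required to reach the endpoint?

36.46 mL

2 MnO4^- + 5 C2O4^2- + 16 H^+ → 2 Mn^2+ + 10 CO2 + 8 H2O
n(C2O4^2-) = 0.02068 L × 0.3251 mol/L = 6.723 × 10^-3 mol
From the 2:5 stoichiometry, n(KMnO4) = 2/5 × 6.723 × 10^-3 = 2.689 × 10^-3 mol
V(KMnO4) = 2.689 × 10^-3 mol / 0.07376 mol/L = 0.03646 L = 36.46 mL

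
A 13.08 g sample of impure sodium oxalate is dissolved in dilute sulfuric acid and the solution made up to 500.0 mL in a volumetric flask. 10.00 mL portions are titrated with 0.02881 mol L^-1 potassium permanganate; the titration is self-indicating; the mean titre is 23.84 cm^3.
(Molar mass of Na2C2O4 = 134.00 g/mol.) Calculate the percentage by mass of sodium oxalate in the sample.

2 MnO4^- + 5 C2O4^2- + 16 H^+ → 2 Mn^2+ + 10 CO2 + 8 H2O
n(KMnO4) per titration = 0.02384 × 0.02881 = 6.868 × 10^-4 mol
From the 5:2 ratio, n(Na2C2O4) in each aliquot = 5/2 × 6.868 × 10^-4 = 1.717 × 10^-3 mol
n(Na2C2O4) in the whole flask = 1.717 × 10^-3 × 500.0/10.00 = 0.08585 mol
mass of Na2C2O4 = 0.08585 × 134.00 = 11.50 g
% Na2C2O4 = 11.50 / 13.08 × 100 = 87.95 %

87.95 %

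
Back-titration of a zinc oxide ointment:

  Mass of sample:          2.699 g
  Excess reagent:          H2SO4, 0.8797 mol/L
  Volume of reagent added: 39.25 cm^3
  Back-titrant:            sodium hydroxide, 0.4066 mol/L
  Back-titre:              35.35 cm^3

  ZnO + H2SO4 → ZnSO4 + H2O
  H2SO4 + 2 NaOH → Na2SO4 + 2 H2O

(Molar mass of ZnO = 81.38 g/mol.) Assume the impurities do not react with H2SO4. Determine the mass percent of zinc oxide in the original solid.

n(H2SO4) added = 0.03925 × 0.8797 = 0.03453 mol
n(NaOH) used in back-titration = 0.03535 × 0.4066 = 0.01437 mol
From the 1:2 ratio, n(H2SO4) left over = 1/2 × 0.01437 = 7.187 × 10^-3 mol
n(H2SO4) consumed by analyte = 0.03453 − 7.187 × 10^-3 = 0.02734 mol
n(ZnO) = 0.02734 mol (1:1 ratio)
mass of ZnO = 0.02734 × 81.38 = 2.225 g
% ZnO = 2.225 / 2.699 × 100 = 82.44 %

82.44 %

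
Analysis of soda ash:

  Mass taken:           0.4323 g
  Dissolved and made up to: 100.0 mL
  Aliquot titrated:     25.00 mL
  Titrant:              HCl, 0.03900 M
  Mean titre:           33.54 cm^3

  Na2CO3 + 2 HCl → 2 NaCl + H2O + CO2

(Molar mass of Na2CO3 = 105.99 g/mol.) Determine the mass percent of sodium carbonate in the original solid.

n(HCl) per titration = 0.03354 × 0.03900 = 1.308 × 10^-3 mol
From the 1:2 ratio, n(Na2CO3) in each aliquot = 1/2 × 1.308 × 10^-3 = 6.540 × 10^-4 mol
n(Na2CO3) in the whole flask = 6.540 × 10^-4 × 100.0/25.00 = 2.616 × 10^-3 mol
mass of Na2CO3 = 2.616 × 10^-3 × 105.99 = 0.2773 g
% Na2CO3 = 0.2773 / 0.4323 × 100 = 64.14 %

64.14 %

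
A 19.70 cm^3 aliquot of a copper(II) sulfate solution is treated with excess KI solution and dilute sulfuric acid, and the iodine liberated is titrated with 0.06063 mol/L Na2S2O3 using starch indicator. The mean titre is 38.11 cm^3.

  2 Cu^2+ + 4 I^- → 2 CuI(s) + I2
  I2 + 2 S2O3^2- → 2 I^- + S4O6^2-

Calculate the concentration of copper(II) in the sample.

n(S2O3^2-) = 0.03811 × 0.06063 = 2.311 × 10^-3 mol
n(I2) = n(S2O3^2-)/2 = 1.155 × 10^-3 mol
From the 2:1 ratio, n(Cu2+) in the aliquot = 2/1 × 1.155 × 10^-3 = 2.311 × 10^-3 mol
[Cu2+] = 2.311 × 10^-3 / 0.01970 = 0.1173 mol/L

0.1173 mol/L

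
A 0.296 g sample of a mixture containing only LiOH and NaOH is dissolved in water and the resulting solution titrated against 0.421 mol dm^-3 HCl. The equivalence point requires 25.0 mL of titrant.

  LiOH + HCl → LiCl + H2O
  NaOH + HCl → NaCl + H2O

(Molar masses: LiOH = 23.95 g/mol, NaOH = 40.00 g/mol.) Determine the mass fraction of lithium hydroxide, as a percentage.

n(HCl) = 0.0250 × 0.421 = 0.0105 mol
Let x = n(LiOH), y = n(NaOH).
Titrant: 1x + 1y = 0.0105;  mass: 23.95x + 40.00y = 0.296
Solving, x = 7.79 × 10^-3 mol, y = 2.74 × 10^-3 mol
mass of LiOH = 7.79 × 10^-3 × 23.95 = 0.187 g
% LiOH = 0.187 / 0.296 × 100 = 63.0 %

63.0 %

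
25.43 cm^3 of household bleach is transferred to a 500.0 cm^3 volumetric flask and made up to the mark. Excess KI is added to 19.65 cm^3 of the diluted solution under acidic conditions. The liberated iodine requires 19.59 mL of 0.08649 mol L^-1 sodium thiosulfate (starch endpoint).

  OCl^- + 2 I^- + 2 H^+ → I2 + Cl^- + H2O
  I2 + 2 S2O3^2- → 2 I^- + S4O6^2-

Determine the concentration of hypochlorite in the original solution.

n(S2O3^2-) = 0.01959 × 0.08649 = 1.694 × 10^-3 mol
n(I2) = n(S2O3^2-)/2 = 8.472 × 10^-4 mol
n(OCl^-) in the aliquot = 8.472 × 10^-4 mol (1:1 ratio)
[OCl^-]_dilute = 8.472 × 10^-4 / 0.01965 = 0.04311 mol/L
[OCl^-]_original = 0.04311 × 500.0/25.43 = 0.8477 mol/L

0.8477 mol/L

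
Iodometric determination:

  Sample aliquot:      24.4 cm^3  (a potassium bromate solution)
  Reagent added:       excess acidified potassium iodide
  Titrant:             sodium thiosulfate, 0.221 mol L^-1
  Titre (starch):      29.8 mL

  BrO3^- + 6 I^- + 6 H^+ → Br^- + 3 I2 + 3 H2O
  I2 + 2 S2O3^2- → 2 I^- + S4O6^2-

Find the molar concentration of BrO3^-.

n(S2O3^2-) = 0.0298 × 0.221 = 6.59 × 10^-3 mol
n(I2) = n(S2O3^2-)/2 = 3.29 × 10^-3 mol
From the 1:3 ratio, n(BrO3^-) in the aliquot = 1/3 × 3.29 × 10^-3 = 1.10 × 10^-3 mol
[BrO3^-] = 1.10 × 10^-3 / 0.0244 = 0.0450 mol/L

0.0450 mol/L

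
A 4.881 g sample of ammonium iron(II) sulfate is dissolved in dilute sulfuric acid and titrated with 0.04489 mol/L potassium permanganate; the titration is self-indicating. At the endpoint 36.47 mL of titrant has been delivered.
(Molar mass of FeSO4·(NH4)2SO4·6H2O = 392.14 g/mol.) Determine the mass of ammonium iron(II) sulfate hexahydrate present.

3.210 g

MnO4^- + 5 Fe^2+ + 8 H^+ → Mn^2+ + 5 Fe^3+ + 4 H2O
n(KMnO4) = 0.03647 L × 0.04489 mol/L = 1.637 × 10^-3 mol
From the 5:1 ratio, n(FeSO4·(NH4)2SO4·6H2O) = 5/1 × 1.637 × 10^-3 = 8.186 × 10^-3 mol
mass of FeSO4·(NH4)2SO4·6H2O = 8.186 × 10^-3 × 392.14 g/mol = 3.210 g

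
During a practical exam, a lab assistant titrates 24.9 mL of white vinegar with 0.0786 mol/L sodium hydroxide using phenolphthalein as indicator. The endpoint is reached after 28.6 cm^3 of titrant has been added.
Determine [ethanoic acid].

0.0903 mol/L

CH3COOH + NaOH → CH3COONa + H2O
n(NaOH) = 0.0286 L × 0.0786 mol/L = 2.25 × 10^-3 mol
n(CH3COOH) = 2.25 × 10^-3 mol (1:1 mole ratio)
[CH3COOH] = 2.25 × 10^-3 mol / 0.0249 L = 0.0903 mol/L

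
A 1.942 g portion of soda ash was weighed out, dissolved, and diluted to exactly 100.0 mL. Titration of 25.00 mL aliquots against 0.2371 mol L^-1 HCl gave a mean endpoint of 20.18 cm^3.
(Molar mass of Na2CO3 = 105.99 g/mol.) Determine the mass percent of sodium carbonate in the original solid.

Na2CO3 + 2 HCl → 2 NaCl + H2O + CO2
n(HCl) per titration = 0.02018 × 0.2371 = 4.785 × 10^-3 mol
From the 1:2 ratio, n(Na2CO3) in each aliquot = 1/2 × 4.785 × 10^-3 = 2.392 × 10^-3 mol
n(Na2CO3) in the whole flask = 2.392 × 10^-3 × 100.0/25.00 = 9.569 × 10^-3 mol
mass of Na2CO3 = 9.569 × 10^-3 × 105.99 = 1.014 g
% Na2CO3 = 1.014 / 1.942 × 100 = 52.23 %

52.23 %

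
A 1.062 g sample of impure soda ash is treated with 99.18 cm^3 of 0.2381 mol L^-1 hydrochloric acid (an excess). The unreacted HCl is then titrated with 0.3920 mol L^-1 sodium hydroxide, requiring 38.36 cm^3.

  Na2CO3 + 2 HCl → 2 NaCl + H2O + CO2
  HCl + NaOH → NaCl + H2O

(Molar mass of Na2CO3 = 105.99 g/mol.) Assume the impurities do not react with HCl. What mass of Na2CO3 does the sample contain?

0.4546 g

n(HCl) added = 0.09918 × 0.2381 = 0.02361 mol
n(NaOH) used in back-titration = 0.03836 × 0.3920 = 0.01504 mol
n(HCl) left over = 0.01504 mol (1:1 ratio)
n(HCl) consumed by analyte = 0.02361 − 0.01504 = 8.578 × 10^-3 mol
From the 1:2 ratio, n(Na2CO3) = 1/2 × 8.578 × 10^-3 = 4.289 × 10^-3 mol
mass of Na2CO3 = 4.289 × 10^-3 × 105.99 = 0.4546 g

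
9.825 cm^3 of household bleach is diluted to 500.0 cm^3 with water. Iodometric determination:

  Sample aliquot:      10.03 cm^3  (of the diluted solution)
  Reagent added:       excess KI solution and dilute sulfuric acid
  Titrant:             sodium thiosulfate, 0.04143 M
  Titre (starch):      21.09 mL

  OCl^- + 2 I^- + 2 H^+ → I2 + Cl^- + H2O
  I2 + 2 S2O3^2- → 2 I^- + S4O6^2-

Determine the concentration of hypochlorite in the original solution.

n(S2O3^2-) = 0.02109 × 0.04143 = 8.738 × 10^-4 mol
n(I2) = n(S2O3^2-)/2 = 4.369 × 10^-4 mol
n(OCl^-) in the aliquot = 4.369 × 10^-4 mol (1:1 ratio)
[OCl^-]_dilute = 4.369 × 10^-4 / 0.01003 = 0.04356 mol/L
[OCl^-]_original = 0.04356 × 500.0/9.825 = 2.217 mol/L

2.217 M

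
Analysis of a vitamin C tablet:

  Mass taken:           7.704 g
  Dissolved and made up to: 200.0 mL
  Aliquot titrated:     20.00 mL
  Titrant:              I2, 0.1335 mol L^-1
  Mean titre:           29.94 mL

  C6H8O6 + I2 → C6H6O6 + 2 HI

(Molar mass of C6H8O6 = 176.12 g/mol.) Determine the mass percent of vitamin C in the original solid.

91.37 %

n(I2) per titration = 0.02994 × 0.1335 = 3.997 × 10^-3 mol
n(C6H8O6) in each aliquot = 3.997 × 10^-3 mol (1:1 ratio)
n(C6H8O6) in the whole flask = 3.997 × 10^-3 × 200.0/20.00 = 0.03997 mol
mass of C6H8O6 = 0.03997 × 176.12 = 7.039 g
% C6H8O6 = 7.039 / 7.704 × 100 = 91.37 %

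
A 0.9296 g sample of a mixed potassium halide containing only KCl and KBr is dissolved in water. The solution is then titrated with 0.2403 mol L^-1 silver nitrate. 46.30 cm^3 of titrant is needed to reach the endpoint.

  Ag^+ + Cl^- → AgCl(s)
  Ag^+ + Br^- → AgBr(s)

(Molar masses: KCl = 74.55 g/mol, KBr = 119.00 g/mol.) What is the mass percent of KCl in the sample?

71.15 %

n(AgNO3) = 0.04630 × 0.2403 = 0.01113 mol
Let x = n(KCl), y = n(KBr).
Titrant: 1x + 1y = 0.01113;  mass: 74.55x + 119.00y = 0.9296
Solving, x = 8.872 × 10^-3 mol, y = 2.253 × 10^-3 mol
mass of KCl = 8.872 × 10^-3 × 74.55 = 0.6614 g
% KCl = 0.6614 / 0.9296 × 100 = 71.15 %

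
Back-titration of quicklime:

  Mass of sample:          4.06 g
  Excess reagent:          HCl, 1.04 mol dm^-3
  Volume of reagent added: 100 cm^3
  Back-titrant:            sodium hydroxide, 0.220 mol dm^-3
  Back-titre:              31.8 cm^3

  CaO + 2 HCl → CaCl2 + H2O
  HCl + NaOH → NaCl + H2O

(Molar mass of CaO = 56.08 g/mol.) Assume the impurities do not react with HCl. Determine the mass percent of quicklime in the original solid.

67.0 %

n(HCl) added = 0.100 × 1.04 = 0.104 mol
n(NaOH) used in back-titration = 0.0318 × 0.220 = 7.00 × 10^-3 mol
n(HCl) left over = 7.00 × 10^-3 mol (1:1 ratio)
n(HCl) consumed by analyte = 0.104 − 7.00 × 10^-3 = 0.0970 mol
From the 1:2 ratio, n(CaO) = 1/2 × 0.0970 = 0.0485 mol
mass of CaO = 0.0485 × 56.08 = 2.72 g
% CaO = 2.72 / 4.06 × 100 = 67.0 %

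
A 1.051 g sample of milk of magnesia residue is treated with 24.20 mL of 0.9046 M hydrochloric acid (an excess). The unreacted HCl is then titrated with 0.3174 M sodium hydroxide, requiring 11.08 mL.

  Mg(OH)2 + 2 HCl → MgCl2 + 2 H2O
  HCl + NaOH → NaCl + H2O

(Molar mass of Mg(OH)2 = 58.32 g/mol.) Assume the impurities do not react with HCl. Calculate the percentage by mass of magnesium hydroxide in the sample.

n(HCl) added = 0.02420 × 0.9046 = 0.02189 mol
n(NaOH) used in back-titration = 0.01108 × 0.3174 = 3.517 × 10^-3 mol
n(HCl) left over = 3.517 × 10^-3 mol (1:1 ratio)
n(HCl) consumed by analyte = 0.02189 − 3.517 × 10^-3 = 0.01837 mol
From the 1:2 ratio, n(Mg(OH)2) = 1/2 × 0.01837 = 9.187 × 10^-3 mol
mass of Mg(OH)2 = 9.187 × 10^-3 × 58.32 = 0.5358 g
% Mg(OH)2 = 0.5358 / 1.051 × 100 = 50.98 %

50.98 %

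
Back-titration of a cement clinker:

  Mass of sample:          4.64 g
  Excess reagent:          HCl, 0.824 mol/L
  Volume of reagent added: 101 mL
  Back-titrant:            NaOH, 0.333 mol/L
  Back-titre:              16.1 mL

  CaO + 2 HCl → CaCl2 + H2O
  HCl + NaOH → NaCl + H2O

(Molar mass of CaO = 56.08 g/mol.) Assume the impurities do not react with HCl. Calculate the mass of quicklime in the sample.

n(HCl) added = 0.101 × 0.824 = 0.0832 mol
n(NaOH) used in back-titration = 0.0161 × 0.333 = 5.36 × 10^-3 mol
n(HCl) left over = 5.36 × 10^-3 mol (1:1 ratio)
n(HCl) consumed by analyte = 0.0832 − 5.36 × 10^-3 = 0.0779 mol
From the 1:2 ratio, n(CaO) = 1/2 × 0.0779 = 0.0389 mol
mass of CaO = 0.0389 × 56.08 = 2.18 g

2.18 g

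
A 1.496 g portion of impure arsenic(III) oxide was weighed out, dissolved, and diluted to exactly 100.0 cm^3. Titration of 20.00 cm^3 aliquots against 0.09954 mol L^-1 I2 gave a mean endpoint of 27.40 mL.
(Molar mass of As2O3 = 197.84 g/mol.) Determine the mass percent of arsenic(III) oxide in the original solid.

90.17 %

As2O3 + 2 I2 + 2 H2O → As2O5 + 4 HI
n(I2) per titration = 0.02740 × 0.09954 = 2.727 × 10^-3 mol
From the 1:2 ratio, n(As2O3) in each aliquot = 1/2 × 2.727 × 10^-3 = 1.364 × 10^-3 mol
n(As2O3) in the whole flask = 1.364 × 10^-3 × 100.0/20.00 = 6.818 × 10^-3 mol
mass of As2O3 = 6.818 × 10^-3 × 197.84 = 1.349 g
% As2O3 = 1.349 / 1.496 × 100 = 90.17 %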